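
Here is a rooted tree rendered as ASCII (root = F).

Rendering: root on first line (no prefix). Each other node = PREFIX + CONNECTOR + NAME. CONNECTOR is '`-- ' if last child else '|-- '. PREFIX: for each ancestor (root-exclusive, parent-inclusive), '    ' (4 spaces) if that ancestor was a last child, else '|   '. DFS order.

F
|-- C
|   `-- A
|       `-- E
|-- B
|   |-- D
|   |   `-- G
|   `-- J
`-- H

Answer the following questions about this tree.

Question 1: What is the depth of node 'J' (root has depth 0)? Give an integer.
Answer: 2

Derivation:
Path from root to J: F -> B -> J
Depth = number of edges = 2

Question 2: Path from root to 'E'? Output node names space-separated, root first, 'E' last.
Answer: F C A E

Derivation:
Walk down from root: F -> C -> A -> E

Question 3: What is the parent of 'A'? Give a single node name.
Scan adjacency: A appears as child of C

Answer: C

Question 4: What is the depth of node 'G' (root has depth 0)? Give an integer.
Answer: 3

Derivation:
Path from root to G: F -> B -> D -> G
Depth = number of edges = 3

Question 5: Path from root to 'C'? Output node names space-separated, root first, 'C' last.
Walk down from root: F -> C

Answer: F C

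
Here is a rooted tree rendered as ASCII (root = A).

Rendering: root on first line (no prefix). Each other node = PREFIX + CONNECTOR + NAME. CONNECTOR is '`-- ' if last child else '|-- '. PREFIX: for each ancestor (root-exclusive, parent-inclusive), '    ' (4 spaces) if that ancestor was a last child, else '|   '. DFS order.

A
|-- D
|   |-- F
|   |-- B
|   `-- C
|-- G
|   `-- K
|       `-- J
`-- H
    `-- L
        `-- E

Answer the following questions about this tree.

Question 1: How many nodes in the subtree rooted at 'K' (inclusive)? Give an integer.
Answer: 2

Derivation:
Subtree rooted at K contains: J, K
Count = 2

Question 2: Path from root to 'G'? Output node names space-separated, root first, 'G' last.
Walk down from root: A -> G

Answer: A G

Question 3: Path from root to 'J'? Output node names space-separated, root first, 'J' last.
Answer: A G K J

Derivation:
Walk down from root: A -> G -> K -> J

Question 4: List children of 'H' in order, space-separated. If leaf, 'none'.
Answer: L

Derivation:
Node H's children (from adjacency): L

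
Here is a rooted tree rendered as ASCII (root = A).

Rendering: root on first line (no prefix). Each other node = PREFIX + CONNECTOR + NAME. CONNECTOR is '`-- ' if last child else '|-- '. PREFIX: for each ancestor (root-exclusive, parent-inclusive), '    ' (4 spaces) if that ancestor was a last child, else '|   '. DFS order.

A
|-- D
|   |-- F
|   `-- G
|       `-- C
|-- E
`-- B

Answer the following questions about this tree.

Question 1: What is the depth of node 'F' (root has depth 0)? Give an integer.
Path from root to F: A -> D -> F
Depth = number of edges = 2

Answer: 2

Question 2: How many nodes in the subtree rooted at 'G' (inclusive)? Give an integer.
Subtree rooted at G contains: C, G
Count = 2

Answer: 2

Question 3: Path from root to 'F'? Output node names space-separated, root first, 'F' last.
Answer: A D F

Derivation:
Walk down from root: A -> D -> F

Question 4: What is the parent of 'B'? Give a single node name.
Scan adjacency: B appears as child of A

Answer: A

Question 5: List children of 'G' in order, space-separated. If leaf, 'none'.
Node G's children (from adjacency): C

Answer: C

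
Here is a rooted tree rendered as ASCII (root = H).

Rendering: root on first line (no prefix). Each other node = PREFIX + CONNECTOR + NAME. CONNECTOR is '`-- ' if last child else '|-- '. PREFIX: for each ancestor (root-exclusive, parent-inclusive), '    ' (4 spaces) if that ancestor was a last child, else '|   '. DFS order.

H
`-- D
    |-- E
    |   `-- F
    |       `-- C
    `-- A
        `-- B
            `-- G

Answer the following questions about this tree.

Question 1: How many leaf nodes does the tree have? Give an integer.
Leaves (nodes with no children): C, G

Answer: 2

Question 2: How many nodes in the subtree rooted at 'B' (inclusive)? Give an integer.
Answer: 2

Derivation:
Subtree rooted at B contains: B, G
Count = 2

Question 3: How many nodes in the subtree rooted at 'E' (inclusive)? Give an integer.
Answer: 3

Derivation:
Subtree rooted at E contains: C, E, F
Count = 3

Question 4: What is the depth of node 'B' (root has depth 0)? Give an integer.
Answer: 3

Derivation:
Path from root to B: H -> D -> A -> B
Depth = number of edges = 3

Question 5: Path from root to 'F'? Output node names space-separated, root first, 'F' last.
Walk down from root: H -> D -> E -> F

Answer: H D E F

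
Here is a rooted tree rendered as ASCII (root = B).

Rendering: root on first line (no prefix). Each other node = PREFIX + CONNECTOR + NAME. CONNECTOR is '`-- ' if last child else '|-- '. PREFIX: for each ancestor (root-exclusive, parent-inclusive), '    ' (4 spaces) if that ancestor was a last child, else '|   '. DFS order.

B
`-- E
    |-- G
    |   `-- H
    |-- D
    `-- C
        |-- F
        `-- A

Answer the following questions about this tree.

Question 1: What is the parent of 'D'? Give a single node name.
Answer: E

Derivation:
Scan adjacency: D appears as child of E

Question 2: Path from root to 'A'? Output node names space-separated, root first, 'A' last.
Walk down from root: B -> E -> C -> A

Answer: B E C A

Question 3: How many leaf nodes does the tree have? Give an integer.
Answer: 4

Derivation:
Leaves (nodes with no children): A, D, F, H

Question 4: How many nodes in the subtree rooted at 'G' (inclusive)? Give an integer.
Answer: 2

Derivation:
Subtree rooted at G contains: G, H
Count = 2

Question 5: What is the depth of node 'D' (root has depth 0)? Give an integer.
Answer: 2

Derivation:
Path from root to D: B -> E -> D
Depth = number of edges = 2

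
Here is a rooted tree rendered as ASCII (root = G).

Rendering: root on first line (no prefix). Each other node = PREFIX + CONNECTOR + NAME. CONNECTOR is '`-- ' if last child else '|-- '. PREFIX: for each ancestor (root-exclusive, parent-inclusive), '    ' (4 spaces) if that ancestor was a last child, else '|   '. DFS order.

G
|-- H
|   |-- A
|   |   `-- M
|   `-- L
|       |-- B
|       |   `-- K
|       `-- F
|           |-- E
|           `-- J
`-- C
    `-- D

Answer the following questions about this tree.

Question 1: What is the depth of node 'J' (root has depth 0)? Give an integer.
Answer: 4

Derivation:
Path from root to J: G -> H -> L -> F -> J
Depth = number of edges = 4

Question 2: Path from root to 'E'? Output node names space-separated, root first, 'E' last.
Walk down from root: G -> H -> L -> F -> E

Answer: G H L F E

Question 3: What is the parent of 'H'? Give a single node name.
Answer: G

Derivation:
Scan adjacency: H appears as child of G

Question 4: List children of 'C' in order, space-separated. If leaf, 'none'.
Answer: D

Derivation:
Node C's children (from adjacency): D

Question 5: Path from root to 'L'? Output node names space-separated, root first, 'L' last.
Walk down from root: G -> H -> L

Answer: G H L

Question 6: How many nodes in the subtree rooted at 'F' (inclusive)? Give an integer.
Subtree rooted at F contains: E, F, J
Count = 3

Answer: 3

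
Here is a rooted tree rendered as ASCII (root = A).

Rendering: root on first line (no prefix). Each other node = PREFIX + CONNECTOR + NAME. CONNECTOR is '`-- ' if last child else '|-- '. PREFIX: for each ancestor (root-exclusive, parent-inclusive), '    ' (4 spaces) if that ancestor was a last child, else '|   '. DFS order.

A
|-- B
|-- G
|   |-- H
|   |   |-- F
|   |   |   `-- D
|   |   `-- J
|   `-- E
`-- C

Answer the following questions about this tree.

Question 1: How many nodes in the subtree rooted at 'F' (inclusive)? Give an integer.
Answer: 2

Derivation:
Subtree rooted at F contains: D, F
Count = 2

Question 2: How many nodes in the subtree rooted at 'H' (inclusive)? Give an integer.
Answer: 4

Derivation:
Subtree rooted at H contains: D, F, H, J
Count = 4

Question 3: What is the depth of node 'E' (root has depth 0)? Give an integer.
Answer: 2

Derivation:
Path from root to E: A -> G -> E
Depth = number of edges = 2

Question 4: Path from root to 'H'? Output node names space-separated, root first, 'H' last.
Walk down from root: A -> G -> H

Answer: A G H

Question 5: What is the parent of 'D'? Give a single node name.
Answer: F

Derivation:
Scan adjacency: D appears as child of F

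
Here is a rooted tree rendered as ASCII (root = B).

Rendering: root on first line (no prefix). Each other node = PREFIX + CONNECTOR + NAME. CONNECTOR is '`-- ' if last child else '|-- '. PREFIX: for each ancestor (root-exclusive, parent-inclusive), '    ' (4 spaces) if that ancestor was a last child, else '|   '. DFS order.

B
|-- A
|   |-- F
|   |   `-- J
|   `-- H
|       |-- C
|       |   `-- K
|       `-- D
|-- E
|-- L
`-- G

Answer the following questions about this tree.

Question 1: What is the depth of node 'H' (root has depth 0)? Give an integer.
Path from root to H: B -> A -> H
Depth = number of edges = 2

Answer: 2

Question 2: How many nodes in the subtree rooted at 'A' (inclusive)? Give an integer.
Answer: 7

Derivation:
Subtree rooted at A contains: A, C, D, F, H, J, K
Count = 7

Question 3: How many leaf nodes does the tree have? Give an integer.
Leaves (nodes with no children): D, E, G, J, K, L

Answer: 6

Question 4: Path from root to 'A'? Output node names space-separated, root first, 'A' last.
Answer: B A

Derivation:
Walk down from root: B -> A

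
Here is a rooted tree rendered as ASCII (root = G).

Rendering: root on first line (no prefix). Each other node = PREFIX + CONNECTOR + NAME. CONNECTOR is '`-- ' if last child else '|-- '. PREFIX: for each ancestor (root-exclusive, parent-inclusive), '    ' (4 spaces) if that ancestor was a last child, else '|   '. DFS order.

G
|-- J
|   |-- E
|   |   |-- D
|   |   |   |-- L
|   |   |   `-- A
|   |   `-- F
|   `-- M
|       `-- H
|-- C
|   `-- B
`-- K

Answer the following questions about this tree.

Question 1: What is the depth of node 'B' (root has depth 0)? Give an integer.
Answer: 2

Derivation:
Path from root to B: G -> C -> B
Depth = number of edges = 2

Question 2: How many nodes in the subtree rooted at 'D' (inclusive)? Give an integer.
Answer: 3

Derivation:
Subtree rooted at D contains: A, D, L
Count = 3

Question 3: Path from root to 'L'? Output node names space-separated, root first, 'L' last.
Walk down from root: G -> J -> E -> D -> L

Answer: G J E D L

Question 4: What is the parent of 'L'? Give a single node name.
Scan adjacency: L appears as child of D

Answer: D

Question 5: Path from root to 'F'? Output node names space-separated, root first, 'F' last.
Walk down from root: G -> J -> E -> F

Answer: G J E F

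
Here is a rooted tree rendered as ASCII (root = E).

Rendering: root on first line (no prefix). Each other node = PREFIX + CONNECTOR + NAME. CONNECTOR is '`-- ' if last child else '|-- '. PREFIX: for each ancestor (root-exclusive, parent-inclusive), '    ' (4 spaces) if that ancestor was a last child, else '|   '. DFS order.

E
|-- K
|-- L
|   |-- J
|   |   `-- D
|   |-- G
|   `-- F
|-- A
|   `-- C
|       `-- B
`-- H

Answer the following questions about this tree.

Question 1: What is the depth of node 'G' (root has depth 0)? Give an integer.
Answer: 2

Derivation:
Path from root to G: E -> L -> G
Depth = number of edges = 2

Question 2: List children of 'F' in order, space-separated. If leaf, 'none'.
Node F's children (from adjacency): (leaf)

Answer: none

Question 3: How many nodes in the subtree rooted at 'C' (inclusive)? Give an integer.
Subtree rooted at C contains: B, C
Count = 2

Answer: 2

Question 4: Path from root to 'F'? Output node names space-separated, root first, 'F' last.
Answer: E L F

Derivation:
Walk down from root: E -> L -> F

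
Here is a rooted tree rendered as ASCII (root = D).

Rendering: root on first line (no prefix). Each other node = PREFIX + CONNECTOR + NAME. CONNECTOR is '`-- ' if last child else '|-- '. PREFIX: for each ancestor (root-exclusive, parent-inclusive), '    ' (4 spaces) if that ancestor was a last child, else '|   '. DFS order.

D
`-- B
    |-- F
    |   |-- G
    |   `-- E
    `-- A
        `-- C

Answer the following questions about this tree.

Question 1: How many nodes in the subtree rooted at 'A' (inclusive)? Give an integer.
Answer: 2

Derivation:
Subtree rooted at A contains: A, C
Count = 2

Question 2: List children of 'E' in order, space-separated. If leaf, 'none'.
Answer: none

Derivation:
Node E's children (from adjacency): (leaf)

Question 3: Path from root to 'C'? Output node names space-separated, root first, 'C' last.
Walk down from root: D -> B -> A -> C

Answer: D B A C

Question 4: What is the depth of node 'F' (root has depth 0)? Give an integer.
Path from root to F: D -> B -> F
Depth = number of edges = 2

Answer: 2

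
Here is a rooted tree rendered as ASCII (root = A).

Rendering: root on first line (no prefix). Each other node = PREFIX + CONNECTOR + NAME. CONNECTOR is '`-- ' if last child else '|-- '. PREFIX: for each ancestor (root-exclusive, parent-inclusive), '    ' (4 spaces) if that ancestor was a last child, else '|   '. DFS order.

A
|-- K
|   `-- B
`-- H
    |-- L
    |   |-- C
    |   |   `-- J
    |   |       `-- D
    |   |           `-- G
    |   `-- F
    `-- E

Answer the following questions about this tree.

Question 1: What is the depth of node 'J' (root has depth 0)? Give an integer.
Path from root to J: A -> H -> L -> C -> J
Depth = number of edges = 4

Answer: 4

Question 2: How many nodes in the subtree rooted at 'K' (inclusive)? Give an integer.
Answer: 2

Derivation:
Subtree rooted at K contains: B, K
Count = 2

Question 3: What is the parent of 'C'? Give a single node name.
Answer: L

Derivation:
Scan adjacency: C appears as child of L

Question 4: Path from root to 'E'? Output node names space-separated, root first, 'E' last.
Walk down from root: A -> H -> E

Answer: A H E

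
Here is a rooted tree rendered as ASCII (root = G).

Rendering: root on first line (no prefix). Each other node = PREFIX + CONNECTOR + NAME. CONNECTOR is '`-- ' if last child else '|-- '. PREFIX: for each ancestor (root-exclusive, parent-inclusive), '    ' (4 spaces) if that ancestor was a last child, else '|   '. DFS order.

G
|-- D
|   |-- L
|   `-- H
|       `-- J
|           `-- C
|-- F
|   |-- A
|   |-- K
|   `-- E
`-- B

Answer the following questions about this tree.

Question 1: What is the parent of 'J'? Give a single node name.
Answer: H

Derivation:
Scan adjacency: J appears as child of H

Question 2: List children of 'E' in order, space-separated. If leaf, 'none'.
Answer: none

Derivation:
Node E's children (from adjacency): (leaf)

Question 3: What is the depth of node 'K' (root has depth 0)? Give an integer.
Path from root to K: G -> F -> K
Depth = number of edges = 2

Answer: 2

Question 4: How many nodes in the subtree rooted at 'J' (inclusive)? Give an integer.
Answer: 2

Derivation:
Subtree rooted at J contains: C, J
Count = 2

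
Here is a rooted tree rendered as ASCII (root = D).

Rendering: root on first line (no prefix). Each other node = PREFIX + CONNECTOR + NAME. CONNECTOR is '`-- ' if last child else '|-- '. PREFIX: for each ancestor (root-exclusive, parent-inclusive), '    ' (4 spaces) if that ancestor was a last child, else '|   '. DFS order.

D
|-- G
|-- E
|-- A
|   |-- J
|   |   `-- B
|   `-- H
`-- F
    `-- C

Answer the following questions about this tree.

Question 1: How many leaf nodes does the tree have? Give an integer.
Leaves (nodes with no children): B, C, E, G, H

Answer: 5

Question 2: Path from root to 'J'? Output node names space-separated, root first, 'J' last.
Answer: D A J

Derivation:
Walk down from root: D -> A -> J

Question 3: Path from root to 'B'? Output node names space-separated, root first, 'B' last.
Walk down from root: D -> A -> J -> B

Answer: D A J B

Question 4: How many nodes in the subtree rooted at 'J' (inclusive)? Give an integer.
Answer: 2

Derivation:
Subtree rooted at J contains: B, J
Count = 2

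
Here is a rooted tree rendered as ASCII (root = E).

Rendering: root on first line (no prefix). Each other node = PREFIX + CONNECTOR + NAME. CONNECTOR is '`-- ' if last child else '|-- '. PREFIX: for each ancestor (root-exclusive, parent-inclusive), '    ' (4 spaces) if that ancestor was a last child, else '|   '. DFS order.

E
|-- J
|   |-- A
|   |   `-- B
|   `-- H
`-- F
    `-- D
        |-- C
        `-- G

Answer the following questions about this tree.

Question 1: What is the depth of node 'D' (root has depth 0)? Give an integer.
Path from root to D: E -> F -> D
Depth = number of edges = 2

Answer: 2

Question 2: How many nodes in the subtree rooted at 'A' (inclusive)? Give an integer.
Subtree rooted at A contains: A, B
Count = 2

Answer: 2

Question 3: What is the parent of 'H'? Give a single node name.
Scan adjacency: H appears as child of J

Answer: J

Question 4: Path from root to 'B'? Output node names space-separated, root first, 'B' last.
Walk down from root: E -> J -> A -> B

Answer: E J A B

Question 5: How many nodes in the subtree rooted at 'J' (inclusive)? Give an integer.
Answer: 4

Derivation:
Subtree rooted at J contains: A, B, H, J
Count = 4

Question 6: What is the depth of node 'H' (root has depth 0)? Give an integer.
Path from root to H: E -> J -> H
Depth = number of edges = 2

Answer: 2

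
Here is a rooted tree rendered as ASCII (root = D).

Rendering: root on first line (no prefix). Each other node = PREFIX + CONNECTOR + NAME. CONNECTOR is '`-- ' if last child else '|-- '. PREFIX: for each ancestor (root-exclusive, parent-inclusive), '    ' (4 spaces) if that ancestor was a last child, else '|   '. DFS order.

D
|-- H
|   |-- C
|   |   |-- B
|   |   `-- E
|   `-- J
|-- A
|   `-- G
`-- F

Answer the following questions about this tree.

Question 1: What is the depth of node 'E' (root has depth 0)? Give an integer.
Path from root to E: D -> H -> C -> E
Depth = number of edges = 3

Answer: 3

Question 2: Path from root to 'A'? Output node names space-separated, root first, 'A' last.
Walk down from root: D -> A

Answer: D A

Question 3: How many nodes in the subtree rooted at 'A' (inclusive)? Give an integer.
Answer: 2

Derivation:
Subtree rooted at A contains: A, G
Count = 2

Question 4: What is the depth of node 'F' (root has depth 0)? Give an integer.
Path from root to F: D -> F
Depth = number of edges = 1

Answer: 1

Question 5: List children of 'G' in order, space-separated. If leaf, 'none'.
Answer: none

Derivation:
Node G's children (from adjacency): (leaf)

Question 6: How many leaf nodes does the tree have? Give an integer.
Answer: 5

Derivation:
Leaves (nodes with no children): B, E, F, G, J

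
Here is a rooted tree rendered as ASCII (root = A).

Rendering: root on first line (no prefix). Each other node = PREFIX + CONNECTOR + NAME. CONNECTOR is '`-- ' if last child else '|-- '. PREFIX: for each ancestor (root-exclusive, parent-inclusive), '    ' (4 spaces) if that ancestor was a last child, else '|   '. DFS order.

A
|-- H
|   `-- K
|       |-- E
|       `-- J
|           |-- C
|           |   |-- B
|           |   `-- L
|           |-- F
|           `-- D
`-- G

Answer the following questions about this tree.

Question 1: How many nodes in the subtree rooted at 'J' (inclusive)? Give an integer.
Subtree rooted at J contains: B, C, D, F, J, L
Count = 6

Answer: 6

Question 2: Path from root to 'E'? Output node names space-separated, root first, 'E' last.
Answer: A H K E

Derivation:
Walk down from root: A -> H -> K -> E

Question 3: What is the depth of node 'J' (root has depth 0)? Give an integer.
Path from root to J: A -> H -> K -> J
Depth = number of edges = 3

Answer: 3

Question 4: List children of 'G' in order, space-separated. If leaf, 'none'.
Answer: none

Derivation:
Node G's children (from adjacency): (leaf)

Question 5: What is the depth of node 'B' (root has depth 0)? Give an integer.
Answer: 5

Derivation:
Path from root to B: A -> H -> K -> J -> C -> B
Depth = number of edges = 5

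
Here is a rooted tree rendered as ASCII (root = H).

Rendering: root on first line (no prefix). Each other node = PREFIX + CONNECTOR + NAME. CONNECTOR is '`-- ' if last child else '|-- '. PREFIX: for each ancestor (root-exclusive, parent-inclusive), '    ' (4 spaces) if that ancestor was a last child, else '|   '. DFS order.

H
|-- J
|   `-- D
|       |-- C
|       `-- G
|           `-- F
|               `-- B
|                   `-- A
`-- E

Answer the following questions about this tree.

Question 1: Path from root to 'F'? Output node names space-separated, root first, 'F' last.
Walk down from root: H -> J -> D -> G -> F

Answer: H J D G F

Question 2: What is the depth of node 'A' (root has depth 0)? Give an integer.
Path from root to A: H -> J -> D -> G -> F -> B -> A
Depth = number of edges = 6

Answer: 6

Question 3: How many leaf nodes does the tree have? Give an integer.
Answer: 3

Derivation:
Leaves (nodes with no children): A, C, E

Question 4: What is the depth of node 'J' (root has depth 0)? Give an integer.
Answer: 1

Derivation:
Path from root to J: H -> J
Depth = number of edges = 1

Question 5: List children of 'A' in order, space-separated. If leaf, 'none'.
Answer: none

Derivation:
Node A's children (from adjacency): (leaf)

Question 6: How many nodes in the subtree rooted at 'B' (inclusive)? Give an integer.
Subtree rooted at B contains: A, B
Count = 2

Answer: 2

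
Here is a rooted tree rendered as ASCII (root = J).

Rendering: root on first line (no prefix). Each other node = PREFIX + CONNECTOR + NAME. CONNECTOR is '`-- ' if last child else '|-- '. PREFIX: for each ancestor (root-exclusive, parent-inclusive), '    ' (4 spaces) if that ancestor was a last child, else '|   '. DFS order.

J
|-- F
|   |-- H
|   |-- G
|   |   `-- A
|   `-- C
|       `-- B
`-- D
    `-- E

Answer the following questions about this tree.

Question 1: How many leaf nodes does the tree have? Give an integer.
Answer: 4

Derivation:
Leaves (nodes with no children): A, B, E, H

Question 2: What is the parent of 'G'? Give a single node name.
Answer: F

Derivation:
Scan adjacency: G appears as child of F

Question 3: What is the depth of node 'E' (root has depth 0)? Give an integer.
Path from root to E: J -> D -> E
Depth = number of edges = 2

Answer: 2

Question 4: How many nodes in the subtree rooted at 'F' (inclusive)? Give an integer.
Subtree rooted at F contains: A, B, C, F, G, H
Count = 6

Answer: 6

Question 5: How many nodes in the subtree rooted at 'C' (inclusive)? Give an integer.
Subtree rooted at C contains: B, C
Count = 2

Answer: 2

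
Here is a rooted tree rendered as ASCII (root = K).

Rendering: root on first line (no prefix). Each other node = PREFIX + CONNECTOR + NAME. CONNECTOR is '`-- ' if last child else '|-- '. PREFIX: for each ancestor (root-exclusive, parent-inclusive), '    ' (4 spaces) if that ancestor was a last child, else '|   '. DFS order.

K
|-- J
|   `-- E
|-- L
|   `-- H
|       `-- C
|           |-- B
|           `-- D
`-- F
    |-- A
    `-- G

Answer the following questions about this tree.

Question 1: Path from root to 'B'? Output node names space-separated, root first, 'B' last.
Walk down from root: K -> L -> H -> C -> B

Answer: K L H C B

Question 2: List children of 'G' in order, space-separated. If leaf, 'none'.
Node G's children (from adjacency): (leaf)

Answer: none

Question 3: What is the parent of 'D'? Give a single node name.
Answer: C

Derivation:
Scan adjacency: D appears as child of C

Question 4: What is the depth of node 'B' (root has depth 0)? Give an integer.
Path from root to B: K -> L -> H -> C -> B
Depth = number of edges = 4

Answer: 4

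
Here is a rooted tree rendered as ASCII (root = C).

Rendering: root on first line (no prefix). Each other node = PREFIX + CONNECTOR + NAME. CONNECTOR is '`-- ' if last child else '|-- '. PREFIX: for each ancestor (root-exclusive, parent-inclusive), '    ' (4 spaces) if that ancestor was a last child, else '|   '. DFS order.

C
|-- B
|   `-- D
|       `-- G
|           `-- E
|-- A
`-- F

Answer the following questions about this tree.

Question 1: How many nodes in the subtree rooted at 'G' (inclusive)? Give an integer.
Subtree rooted at G contains: E, G
Count = 2

Answer: 2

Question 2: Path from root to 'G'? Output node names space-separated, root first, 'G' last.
Answer: C B D G

Derivation:
Walk down from root: C -> B -> D -> G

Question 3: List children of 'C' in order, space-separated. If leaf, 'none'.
Node C's children (from adjacency): B, A, F

Answer: B A F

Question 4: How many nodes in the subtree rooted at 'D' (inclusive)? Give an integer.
Subtree rooted at D contains: D, E, G
Count = 3

Answer: 3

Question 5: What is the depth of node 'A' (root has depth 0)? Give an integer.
Path from root to A: C -> A
Depth = number of edges = 1

Answer: 1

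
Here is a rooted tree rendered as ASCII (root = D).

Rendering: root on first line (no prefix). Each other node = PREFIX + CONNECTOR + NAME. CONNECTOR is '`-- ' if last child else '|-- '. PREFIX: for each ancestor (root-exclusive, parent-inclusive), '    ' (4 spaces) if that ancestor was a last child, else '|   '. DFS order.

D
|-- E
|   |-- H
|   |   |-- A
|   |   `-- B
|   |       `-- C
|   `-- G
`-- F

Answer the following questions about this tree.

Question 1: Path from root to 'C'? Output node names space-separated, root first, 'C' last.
Walk down from root: D -> E -> H -> B -> C

Answer: D E H B C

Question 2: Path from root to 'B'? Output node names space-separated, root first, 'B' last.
Walk down from root: D -> E -> H -> B

Answer: D E H B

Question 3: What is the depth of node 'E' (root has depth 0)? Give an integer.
Path from root to E: D -> E
Depth = number of edges = 1

Answer: 1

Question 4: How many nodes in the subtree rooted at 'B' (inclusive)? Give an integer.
Answer: 2

Derivation:
Subtree rooted at B contains: B, C
Count = 2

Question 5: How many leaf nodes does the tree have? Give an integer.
Answer: 4

Derivation:
Leaves (nodes with no children): A, C, F, G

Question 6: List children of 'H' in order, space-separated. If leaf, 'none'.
Answer: A B

Derivation:
Node H's children (from adjacency): A, B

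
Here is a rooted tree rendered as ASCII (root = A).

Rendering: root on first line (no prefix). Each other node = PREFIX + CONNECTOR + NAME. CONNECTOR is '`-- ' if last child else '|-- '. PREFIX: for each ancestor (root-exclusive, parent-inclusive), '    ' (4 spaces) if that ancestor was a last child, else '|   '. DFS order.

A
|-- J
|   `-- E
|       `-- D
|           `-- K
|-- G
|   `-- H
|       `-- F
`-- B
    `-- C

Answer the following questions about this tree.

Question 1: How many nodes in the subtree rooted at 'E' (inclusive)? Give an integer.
Subtree rooted at E contains: D, E, K
Count = 3

Answer: 3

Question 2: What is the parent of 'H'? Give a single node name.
Scan adjacency: H appears as child of G

Answer: G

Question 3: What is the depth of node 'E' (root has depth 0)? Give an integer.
Path from root to E: A -> J -> E
Depth = number of edges = 2

Answer: 2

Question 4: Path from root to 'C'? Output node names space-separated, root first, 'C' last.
Walk down from root: A -> B -> C

Answer: A B C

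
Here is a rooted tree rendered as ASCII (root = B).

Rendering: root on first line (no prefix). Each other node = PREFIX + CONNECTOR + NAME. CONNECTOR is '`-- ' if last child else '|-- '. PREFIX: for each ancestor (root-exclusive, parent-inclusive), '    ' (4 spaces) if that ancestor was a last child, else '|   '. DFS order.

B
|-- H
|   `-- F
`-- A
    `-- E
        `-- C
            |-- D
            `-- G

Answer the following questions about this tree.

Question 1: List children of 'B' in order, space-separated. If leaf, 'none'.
Answer: H A

Derivation:
Node B's children (from adjacency): H, A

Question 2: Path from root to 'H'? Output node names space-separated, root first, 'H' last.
Answer: B H

Derivation:
Walk down from root: B -> H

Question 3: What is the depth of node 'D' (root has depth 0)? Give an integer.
Answer: 4

Derivation:
Path from root to D: B -> A -> E -> C -> D
Depth = number of edges = 4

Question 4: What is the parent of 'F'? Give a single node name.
Answer: H

Derivation:
Scan adjacency: F appears as child of H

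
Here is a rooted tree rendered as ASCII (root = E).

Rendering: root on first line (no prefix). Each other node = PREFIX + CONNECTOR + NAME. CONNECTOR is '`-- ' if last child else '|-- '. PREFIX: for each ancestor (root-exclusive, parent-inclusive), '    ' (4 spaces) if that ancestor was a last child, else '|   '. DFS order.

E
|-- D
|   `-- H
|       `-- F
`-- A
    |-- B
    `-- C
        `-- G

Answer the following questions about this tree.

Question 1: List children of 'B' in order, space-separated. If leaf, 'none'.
Node B's children (from adjacency): (leaf)

Answer: none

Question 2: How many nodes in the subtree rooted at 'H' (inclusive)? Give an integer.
Answer: 2

Derivation:
Subtree rooted at H contains: F, H
Count = 2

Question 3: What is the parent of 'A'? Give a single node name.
Answer: E

Derivation:
Scan adjacency: A appears as child of E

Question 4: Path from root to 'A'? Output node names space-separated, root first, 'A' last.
Walk down from root: E -> A

Answer: E A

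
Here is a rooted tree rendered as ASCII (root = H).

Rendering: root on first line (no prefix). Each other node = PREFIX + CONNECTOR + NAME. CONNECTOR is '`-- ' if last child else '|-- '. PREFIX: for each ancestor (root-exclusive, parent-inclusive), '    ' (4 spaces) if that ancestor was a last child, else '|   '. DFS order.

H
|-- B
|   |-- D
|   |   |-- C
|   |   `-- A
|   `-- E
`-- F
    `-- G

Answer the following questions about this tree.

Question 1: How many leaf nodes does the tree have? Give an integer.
Answer: 4

Derivation:
Leaves (nodes with no children): A, C, E, G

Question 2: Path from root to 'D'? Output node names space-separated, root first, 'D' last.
Answer: H B D

Derivation:
Walk down from root: H -> B -> D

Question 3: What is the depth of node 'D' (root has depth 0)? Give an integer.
Answer: 2

Derivation:
Path from root to D: H -> B -> D
Depth = number of edges = 2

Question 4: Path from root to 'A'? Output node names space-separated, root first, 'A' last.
Walk down from root: H -> B -> D -> A

Answer: H B D A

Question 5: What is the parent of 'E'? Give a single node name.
Scan adjacency: E appears as child of B

Answer: B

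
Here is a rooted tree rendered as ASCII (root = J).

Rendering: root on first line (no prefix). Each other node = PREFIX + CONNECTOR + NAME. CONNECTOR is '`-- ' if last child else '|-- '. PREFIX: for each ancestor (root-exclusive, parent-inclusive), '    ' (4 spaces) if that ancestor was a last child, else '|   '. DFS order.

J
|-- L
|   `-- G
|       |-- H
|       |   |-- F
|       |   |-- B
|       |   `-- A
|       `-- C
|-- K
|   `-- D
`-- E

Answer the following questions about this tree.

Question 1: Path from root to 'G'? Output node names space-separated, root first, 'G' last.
Walk down from root: J -> L -> G

Answer: J L G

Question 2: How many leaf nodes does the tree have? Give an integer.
Answer: 6

Derivation:
Leaves (nodes with no children): A, B, C, D, E, F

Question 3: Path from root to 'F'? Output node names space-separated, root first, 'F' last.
Answer: J L G H F

Derivation:
Walk down from root: J -> L -> G -> H -> F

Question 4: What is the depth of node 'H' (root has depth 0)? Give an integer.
Answer: 3

Derivation:
Path from root to H: J -> L -> G -> H
Depth = number of edges = 3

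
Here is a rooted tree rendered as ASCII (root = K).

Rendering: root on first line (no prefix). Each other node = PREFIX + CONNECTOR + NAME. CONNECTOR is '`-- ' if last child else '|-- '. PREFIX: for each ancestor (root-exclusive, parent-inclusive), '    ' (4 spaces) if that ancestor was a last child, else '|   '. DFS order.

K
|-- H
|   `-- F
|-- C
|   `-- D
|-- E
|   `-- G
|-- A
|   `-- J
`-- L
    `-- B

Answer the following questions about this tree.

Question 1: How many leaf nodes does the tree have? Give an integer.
Answer: 5

Derivation:
Leaves (nodes with no children): B, D, F, G, J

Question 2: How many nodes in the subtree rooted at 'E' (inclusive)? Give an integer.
Subtree rooted at E contains: E, G
Count = 2

Answer: 2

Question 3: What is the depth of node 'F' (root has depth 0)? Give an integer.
Answer: 2

Derivation:
Path from root to F: K -> H -> F
Depth = number of edges = 2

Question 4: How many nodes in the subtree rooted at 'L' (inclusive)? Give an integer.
Subtree rooted at L contains: B, L
Count = 2

Answer: 2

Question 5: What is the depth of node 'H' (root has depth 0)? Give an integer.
Path from root to H: K -> H
Depth = number of edges = 1

Answer: 1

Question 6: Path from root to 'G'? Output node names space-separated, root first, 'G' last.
Answer: K E G

Derivation:
Walk down from root: K -> E -> G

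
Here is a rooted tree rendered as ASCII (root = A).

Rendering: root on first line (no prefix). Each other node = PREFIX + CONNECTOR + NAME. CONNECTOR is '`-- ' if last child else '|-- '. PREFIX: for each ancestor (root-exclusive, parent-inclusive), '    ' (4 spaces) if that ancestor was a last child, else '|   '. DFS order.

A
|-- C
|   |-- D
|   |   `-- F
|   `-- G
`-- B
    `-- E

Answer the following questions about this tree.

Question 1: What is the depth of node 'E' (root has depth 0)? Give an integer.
Answer: 2

Derivation:
Path from root to E: A -> B -> E
Depth = number of edges = 2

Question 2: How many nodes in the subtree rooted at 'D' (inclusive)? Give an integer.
Subtree rooted at D contains: D, F
Count = 2

Answer: 2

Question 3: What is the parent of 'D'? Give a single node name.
Answer: C

Derivation:
Scan adjacency: D appears as child of C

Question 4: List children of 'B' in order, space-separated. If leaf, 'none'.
Node B's children (from adjacency): E

Answer: E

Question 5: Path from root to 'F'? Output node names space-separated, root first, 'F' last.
Answer: A C D F

Derivation:
Walk down from root: A -> C -> D -> F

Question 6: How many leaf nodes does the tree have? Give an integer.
Leaves (nodes with no children): E, F, G

Answer: 3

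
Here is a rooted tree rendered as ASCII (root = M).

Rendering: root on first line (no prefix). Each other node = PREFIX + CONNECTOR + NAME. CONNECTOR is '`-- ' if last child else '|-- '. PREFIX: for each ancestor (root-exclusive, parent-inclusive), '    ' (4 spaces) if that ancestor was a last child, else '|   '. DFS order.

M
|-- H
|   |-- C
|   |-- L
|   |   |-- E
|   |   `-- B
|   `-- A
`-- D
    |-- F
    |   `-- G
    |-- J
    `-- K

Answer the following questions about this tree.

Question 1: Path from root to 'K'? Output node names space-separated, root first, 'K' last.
Answer: M D K

Derivation:
Walk down from root: M -> D -> K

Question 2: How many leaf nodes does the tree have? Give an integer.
Leaves (nodes with no children): A, B, C, E, G, J, K

Answer: 7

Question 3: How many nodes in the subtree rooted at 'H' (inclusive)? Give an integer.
Answer: 6

Derivation:
Subtree rooted at H contains: A, B, C, E, H, L
Count = 6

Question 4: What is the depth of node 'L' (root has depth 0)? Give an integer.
Answer: 2

Derivation:
Path from root to L: M -> H -> L
Depth = number of edges = 2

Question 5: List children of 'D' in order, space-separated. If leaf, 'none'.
Answer: F J K

Derivation:
Node D's children (from adjacency): F, J, K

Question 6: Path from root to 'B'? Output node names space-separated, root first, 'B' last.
Answer: M H L B

Derivation:
Walk down from root: M -> H -> L -> B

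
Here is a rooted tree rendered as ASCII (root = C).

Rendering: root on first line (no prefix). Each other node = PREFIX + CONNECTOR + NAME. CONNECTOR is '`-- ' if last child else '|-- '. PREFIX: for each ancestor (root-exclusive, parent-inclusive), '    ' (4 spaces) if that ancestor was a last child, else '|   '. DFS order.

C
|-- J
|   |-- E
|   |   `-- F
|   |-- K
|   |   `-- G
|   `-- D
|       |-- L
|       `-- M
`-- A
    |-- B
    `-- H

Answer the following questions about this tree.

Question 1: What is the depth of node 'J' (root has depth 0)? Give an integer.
Path from root to J: C -> J
Depth = number of edges = 1

Answer: 1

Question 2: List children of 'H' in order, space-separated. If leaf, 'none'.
Node H's children (from adjacency): (leaf)

Answer: none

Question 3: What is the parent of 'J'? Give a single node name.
Scan adjacency: J appears as child of C

Answer: C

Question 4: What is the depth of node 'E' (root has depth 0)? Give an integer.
Path from root to E: C -> J -> E
Depth = number of edges = 2

Answer: 2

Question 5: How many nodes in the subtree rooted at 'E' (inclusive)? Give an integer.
Subtree rooted at E contains: E, F
Count = 2

Answer: 2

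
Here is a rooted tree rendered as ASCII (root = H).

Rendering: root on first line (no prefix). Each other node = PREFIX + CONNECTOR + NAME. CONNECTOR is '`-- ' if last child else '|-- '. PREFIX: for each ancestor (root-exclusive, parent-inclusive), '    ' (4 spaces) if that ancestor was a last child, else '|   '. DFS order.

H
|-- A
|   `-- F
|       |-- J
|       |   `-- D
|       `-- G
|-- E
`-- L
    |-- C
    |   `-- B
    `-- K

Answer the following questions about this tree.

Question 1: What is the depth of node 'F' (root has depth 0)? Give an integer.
Path from root to F: H -> A -> F
Depth = number of edges = 2

Answer: 2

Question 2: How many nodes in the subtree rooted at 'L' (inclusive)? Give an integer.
Answer: 4

Derivation:
Subtree rooted at L contains: B, C, K, L
Count = 4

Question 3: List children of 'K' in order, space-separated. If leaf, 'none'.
Node K's children (from adjacency): (leaf)

Answer: none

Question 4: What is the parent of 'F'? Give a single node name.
Scan adjacency: F appears as child of A

Answer: A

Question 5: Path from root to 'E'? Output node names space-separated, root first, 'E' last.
Answer: H E

Derivation:
Walk down from root: H -> E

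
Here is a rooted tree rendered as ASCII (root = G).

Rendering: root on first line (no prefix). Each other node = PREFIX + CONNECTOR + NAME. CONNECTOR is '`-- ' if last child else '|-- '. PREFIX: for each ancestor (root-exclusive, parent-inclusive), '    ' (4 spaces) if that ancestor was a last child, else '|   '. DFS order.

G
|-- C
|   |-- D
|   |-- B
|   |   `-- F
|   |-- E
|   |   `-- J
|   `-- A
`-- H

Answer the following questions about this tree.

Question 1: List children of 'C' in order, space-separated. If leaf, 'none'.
Answer: D B E A

Derivation:
Node C's children (from adjacency): D, B, E, A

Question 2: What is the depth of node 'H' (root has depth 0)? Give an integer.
Path from root to H: G -> H
Depth = number of edges = 1

Answer: 1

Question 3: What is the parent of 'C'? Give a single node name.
Scan adjacency: C appears as child of G

Answer: G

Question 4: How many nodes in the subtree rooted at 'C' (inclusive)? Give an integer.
Answer: 7

Derivation:
Subtree rooted at C contains: A, B, C, D, E, F, J
Count = 7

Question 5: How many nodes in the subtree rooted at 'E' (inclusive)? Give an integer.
Answer: 2

Derivation:
Subtree rooted at E contains: E, J
Count = 2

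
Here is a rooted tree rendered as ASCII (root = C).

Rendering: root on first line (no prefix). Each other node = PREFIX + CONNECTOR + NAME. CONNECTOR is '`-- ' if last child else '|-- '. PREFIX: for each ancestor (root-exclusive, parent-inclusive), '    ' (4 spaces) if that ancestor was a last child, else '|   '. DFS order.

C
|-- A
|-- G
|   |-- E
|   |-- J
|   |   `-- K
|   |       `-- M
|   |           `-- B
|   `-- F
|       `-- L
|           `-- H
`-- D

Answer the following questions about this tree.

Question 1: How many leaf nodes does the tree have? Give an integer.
Leaves (nodes with no children): A, B, D, E, H

Answer: 5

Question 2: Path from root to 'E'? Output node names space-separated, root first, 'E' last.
Answer: C G E

Derivation:
Walk down from root: C -> G -> E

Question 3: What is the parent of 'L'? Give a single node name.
Answer: F

Derivation:
Scan adjacency: L appears as child of F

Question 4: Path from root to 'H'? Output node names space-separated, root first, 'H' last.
Answer: C G F L H

Derivation:
Walk down from root: C -> G -> F -> L -> H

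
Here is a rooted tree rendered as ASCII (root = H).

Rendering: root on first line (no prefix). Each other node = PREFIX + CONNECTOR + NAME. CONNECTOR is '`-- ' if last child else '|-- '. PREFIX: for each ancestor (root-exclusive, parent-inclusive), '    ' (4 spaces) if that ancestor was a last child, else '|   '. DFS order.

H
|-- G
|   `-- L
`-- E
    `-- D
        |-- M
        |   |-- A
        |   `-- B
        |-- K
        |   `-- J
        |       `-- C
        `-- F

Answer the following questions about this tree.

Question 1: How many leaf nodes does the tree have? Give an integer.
Leaves (nodes with no children): A, B, C, F, L

Answer: 5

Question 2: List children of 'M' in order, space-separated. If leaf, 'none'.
Node M's children (from adjacency): A, B

Answer: A B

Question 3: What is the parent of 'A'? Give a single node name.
Answer: M

Derivation:
Scan adjacency: A appears as child of M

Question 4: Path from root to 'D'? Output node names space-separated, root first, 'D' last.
Answer: H E D

Derivation:
Walk down from root: H -> E -> D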